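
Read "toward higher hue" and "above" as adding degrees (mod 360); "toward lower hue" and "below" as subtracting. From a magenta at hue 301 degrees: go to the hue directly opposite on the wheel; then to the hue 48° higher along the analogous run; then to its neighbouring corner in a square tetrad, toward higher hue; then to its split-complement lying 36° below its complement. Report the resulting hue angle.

43°

+180° (complement): 301 + 180 = 481 → 481 − 360 = 121°
+48° (analog 48° ↑): 121 + 48 = 169°
+90° (square ↑): 169 + 90 = 259°
+144° (split-comp 36° ↓): 259 + 144 = 403 → 403 − 360 = 43°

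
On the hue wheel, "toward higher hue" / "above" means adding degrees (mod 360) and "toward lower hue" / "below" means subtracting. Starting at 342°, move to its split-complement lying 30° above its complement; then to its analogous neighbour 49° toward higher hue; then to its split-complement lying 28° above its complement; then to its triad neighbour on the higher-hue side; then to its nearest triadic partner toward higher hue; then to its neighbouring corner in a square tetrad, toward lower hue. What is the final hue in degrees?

split-comp 30° ↑ +210°: 342 + 210 = 552 → 552 − 360 = 192°
analog 49° ↑ +49°: 192 + 49 = 241°
split-comp 28° ↑ +208°: 241 + 208 = 449 → 449 − 360 = 89°
triadic ↑ +120°: 89 + 120 = 209°
triadic ↑ +120°: 209 + 120 = 329°
square ↓ −90°: 329 − 90 = 239°

239°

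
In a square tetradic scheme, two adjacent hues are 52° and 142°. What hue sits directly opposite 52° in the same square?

232°

A square tetradic scheme places four hues 90° apart; opposite corners are 180° apart.
52 + 180 = 232°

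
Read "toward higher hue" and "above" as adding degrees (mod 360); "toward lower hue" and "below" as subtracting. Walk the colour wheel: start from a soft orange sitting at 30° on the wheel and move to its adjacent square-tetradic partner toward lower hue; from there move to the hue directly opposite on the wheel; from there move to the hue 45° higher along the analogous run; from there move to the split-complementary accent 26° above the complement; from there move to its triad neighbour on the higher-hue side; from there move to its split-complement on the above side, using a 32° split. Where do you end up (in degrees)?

square ↓ −90°: 30 − 90 = -60 → -60 + 360 = 300°
complement +180°: 300 + 180 = 480 → 480 − 360 = 120°
analog 45° ↑ +45°: 120 + 45 = 165°
split-comp 26° ↑ +206°: 165 + 206 = 371 → 371 − 360 = 11°
triadic ↑ +120°: 11 + 120 = 131°
split-comp 32° ↑ +212°: 131 + 212 = 343°

343°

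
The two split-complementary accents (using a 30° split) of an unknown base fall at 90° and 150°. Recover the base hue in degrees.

The accents sit 30° either side of the complement, so the complement is their short-arc midpoint on the wheel.
Short-arc midpoint of 90° and 150°: 120°.
Base is 180° from the complement: 120 − 180 = -60 → -60 + 360 = 300°

300°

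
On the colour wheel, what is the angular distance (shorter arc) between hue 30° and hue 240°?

|30 − 240| = 210.
The shorter arc is 360 − 210 = 150°.

150°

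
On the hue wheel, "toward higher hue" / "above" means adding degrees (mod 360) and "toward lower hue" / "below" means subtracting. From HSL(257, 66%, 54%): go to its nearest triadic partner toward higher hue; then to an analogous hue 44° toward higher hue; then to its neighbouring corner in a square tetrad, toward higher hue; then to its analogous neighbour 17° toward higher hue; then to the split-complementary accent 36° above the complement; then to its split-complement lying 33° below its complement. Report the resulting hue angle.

171°

257 + 120 = 377 → 377 − 360 = 17°   (triadic ↑)
17 + 44 = 61°   (analog 44° ↑)
61 + 90 = 151°   (square ↑)
151 + 17 = 168°   (analog 17° ↑)
168 + 216 = 384 → 384 − 360 = 24°   (split-comp 36° ↑)
24 + 147 = 171°   (split-comp 33° ↓)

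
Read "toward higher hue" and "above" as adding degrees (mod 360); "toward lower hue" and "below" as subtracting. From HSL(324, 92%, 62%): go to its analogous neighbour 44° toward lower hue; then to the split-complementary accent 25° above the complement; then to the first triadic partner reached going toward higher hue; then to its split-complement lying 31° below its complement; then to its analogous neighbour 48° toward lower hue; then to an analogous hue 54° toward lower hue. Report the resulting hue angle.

292°

324 − 44 = 280°   (analog 44° ↓)
280 + 205 = 485 → 485 − 360 = 125°   (split-comp 25° ↑)
125 + 120 = 245°   (triadic ↑)
245 + 149 = 394 → 394 − 360 = 34°   (split-comp 31° ↓)
34 − 48 = -14 → -14 + 360 = 346°   (analog 48° ↓)
346 − 54 = 292°   (analog 54° ↓)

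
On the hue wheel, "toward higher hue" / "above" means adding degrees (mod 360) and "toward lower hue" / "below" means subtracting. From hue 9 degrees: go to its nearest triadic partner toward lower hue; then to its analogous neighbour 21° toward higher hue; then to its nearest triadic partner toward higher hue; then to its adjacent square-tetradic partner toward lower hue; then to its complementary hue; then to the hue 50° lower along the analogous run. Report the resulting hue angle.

70°

triadic ↓ −120°: 9 − 120 = -111 → -111 + 360 = 249°
analog 21° ↑ +21°: 249 + 21 = 270°
triadic ↑ +120°: 270 + 120 = 390 → 390 − 360 = 30°
square ↓ −90°: 30 − 90 = -60 → -60 + 360 = 300°
complement +180°: 300 + 180 = 480 → 480 − 360 = 120°
analog 50° ↓ −50°: 120 − 50 = 70°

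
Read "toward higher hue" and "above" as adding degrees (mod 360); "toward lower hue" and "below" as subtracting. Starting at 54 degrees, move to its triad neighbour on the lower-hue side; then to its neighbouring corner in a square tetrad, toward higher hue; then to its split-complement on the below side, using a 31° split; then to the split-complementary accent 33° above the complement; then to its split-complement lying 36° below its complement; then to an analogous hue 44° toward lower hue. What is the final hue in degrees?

triadic ↓ −120°: 54 − 120 = -66 → -66 + 360 = 294°
square ↑ +90°: 294 + 90 = 384 → 384 − 360 = 24°
split-comp 31° ↓ +149°: 24 + 149 = 173°
split-comp 33° ↑ +213°: 173 + 213 = 386 → 386 − 360 = 26°
split-comp 36° ↓ +144°: 26 + 144 = 170°
analog 44° ↓ −44°: 170 − 44 = 126°

126°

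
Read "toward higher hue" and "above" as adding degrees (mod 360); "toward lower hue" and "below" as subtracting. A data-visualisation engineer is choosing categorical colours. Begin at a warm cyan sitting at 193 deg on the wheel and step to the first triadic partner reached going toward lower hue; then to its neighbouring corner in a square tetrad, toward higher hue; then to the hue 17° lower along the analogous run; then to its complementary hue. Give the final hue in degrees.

326°

193 − 120 = 73°   (triadic ↓)
73 + 90 = 163°   (square ↑)
163 − 17 = 146°   (analog 17° ↓)
146 + 180 = 326°   (complement)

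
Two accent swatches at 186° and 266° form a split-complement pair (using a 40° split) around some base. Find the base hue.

46°

The accents sit 40° either side of the complement, so the complement is their short-arc midpoint on the wheel.
Short-arc midpoint of 186° and 266°: 226°.
Base is 180° from the complement: 226 − 180 = 46°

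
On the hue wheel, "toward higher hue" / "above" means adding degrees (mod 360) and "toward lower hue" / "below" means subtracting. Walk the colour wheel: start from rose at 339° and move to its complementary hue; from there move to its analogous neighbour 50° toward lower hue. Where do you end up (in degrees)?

complement +180°: 339 + 180 = 519 → 519 − 360 = 159°
analog 50° ↓ −50°: 159 − 50 = 109°

109°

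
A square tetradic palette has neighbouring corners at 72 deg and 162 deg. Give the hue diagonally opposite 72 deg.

252°

A square tetradic scheme places four hues 90° apart; opposite corners are 180° apart.
72 + 180 = 252°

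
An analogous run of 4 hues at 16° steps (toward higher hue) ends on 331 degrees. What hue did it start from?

3 steps of 16° (toward higher hue) give a net shift of +48°.
Start = end − shift: 331 − 48 = 283°

283°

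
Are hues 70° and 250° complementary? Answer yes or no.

yes

Angular distance: |70 − 250| = 180 = 180°.
Complementary requires 180°.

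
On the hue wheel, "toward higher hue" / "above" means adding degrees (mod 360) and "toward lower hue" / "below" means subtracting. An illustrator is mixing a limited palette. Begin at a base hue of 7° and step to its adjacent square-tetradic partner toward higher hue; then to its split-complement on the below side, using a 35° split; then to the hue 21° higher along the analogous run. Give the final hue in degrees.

square ↑ +90°: 7 + 90 = 97°
split-comp 35° ↓ +145°: 97 + 145 = 242°
analog 21° ↑ +21°: 242 + 21 = 263°

263°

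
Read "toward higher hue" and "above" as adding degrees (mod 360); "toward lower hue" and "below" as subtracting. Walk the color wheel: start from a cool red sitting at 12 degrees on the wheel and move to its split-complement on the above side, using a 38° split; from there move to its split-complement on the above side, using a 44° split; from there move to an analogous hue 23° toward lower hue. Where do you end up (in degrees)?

71°

split-comp 38° ↑ +218°: 12 + 218 = 230°
split-comp 44° ↑ +224°: 230 + 224 = 454 → 454 − 360 = 94°
analog 23° ↓ −23°: 94 − 23 = 71°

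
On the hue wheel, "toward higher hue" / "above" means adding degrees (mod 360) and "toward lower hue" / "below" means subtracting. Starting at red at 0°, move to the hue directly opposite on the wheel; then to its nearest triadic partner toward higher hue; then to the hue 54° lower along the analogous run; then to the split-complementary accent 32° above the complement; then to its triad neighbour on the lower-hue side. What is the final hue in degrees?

338°

+180° (complement): 0 + 180 = 180°
+120° (triadic ↑): 180 + 120 = 300°
−54° (analog 54° ↓): 300 − 54 = 246°
+212° (split-comp 32° ↑): 246 + 212 = 458 → 458 − 360 = 98°
−120° (triadic ↓): 98 − 120 = -22 → -22 + 360 = 338°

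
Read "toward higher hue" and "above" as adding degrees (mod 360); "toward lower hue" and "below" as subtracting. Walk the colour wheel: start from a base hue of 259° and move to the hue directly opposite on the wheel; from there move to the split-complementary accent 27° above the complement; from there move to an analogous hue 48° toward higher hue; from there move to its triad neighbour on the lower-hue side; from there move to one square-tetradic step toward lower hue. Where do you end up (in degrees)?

259 + 180 = 439 → 439 − 360 = 79°   (complement)
79 + 207 = 286°   (split-comp 27° ↑)
286 + 48 = 334°   (analog 48° ↑)
334 − 120 = 214°   (triadic ↓)
214 − 90 = 124°   (square ↓)

124°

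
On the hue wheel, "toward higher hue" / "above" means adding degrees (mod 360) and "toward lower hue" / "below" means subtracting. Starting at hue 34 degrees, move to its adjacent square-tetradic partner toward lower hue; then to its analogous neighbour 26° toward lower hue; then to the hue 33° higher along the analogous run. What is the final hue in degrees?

−90° (square ↓): 34 − 90 = -56 → -56 + 360 = 304°
−26° (analog 26° ↓): 304 − 26 = 278°
+33° (analog 33° ↑): 278 + 33 = 311°

311°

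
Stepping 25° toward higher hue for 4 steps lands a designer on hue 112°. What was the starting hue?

4 steps of 25° (toward higher hue) give a net shift of +100°.
Start = end − shift: 112 − 100 = 12°

12°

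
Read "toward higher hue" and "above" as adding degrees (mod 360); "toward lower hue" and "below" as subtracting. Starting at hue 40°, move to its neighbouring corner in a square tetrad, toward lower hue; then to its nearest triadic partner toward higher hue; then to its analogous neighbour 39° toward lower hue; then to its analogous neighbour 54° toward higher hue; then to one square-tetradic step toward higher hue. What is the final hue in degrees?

175°

40 − 90 = -50 → -50 + 360 = 310°   (square ↓)
310 + 120 = 430 → 430 − 360 = 70°   (triadic ↑)
70 − 39 = 31°   (analog 39° ↓)
31 + 54 = 85°   (analog 54° ↑)
85 + 90 = 175°   (square ↑)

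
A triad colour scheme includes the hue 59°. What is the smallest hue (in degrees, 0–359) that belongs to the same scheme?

A triad places three hues 120° apart.
The full set through 59° is {59°, 179°, 299°}.

59°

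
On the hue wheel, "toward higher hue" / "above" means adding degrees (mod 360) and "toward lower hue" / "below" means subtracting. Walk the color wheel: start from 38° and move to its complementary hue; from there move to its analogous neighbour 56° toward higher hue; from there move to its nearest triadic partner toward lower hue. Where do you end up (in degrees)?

154°

38 + 180 = 218°   (complement)
218 + 56 = 274°   (analog 56° ↑)
274 − 120 = 154°   (triadic ↓)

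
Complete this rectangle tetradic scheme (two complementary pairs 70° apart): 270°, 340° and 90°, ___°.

A rectangular tetradic uses two complementary pairs 70° apart: offsets 0°, 70°, 180°, 250°.
Among {90°, 270°, 340°}, 270° and 90° are a 180° pair.
The remaining hue 340° needs its own complement: 340 + 180 = 520 → 520 − 360 = 160°

160°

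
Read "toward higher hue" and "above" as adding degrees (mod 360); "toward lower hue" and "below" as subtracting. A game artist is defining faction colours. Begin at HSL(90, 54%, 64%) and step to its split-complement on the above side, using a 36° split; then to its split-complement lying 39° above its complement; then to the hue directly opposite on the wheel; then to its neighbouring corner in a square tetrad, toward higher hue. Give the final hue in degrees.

+216° (split-comp 36° ↑): 90 + 216 = 306°
+219° (split-comp 39° ↑): 306 + 219 = 525 → 525 − 360 = 165°
+180° (complement): 165 + 180 = 345°
+90° (square ↑): 345 + 90 = 435 → 435 − 360 = 75°

75°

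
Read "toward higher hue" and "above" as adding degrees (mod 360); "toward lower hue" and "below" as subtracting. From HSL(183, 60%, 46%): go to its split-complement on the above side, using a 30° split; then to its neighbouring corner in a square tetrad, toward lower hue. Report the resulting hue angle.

183 + 210 = 393 → 393 − 360 = 33°   (split-comp 30° ↑)
33 − 90 = -57 → -57 + 360 = 303°   (square ↓)

303°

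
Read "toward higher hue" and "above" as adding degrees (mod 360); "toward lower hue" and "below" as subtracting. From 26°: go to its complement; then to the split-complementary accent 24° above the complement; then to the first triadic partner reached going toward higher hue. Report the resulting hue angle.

+180° (complement): 26 + 180 = 206°
+204° (split-comp 24° ↑): 206 + 204 = 410 → 410 − 360 = 50°
+120° (triadic ↑): 50 + 120 = 170°

170°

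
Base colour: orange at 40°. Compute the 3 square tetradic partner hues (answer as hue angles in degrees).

130°, 220°, 310°

A square tetradic scheme places four hues every 90°.
40 + 90 = 130°
40 + 180 = 220°
40 + 270 = 310°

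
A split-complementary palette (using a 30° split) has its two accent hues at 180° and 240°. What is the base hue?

30°

The accents sit 30° either side of the complement, so the complement is their short-arc midpoint on the wheel.
Short-arc midpoint of 180° and 240°: 210°.
Base is 180° from the complement: 210 − 180 = 30°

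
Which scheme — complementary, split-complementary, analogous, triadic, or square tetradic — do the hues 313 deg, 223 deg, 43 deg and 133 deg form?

Sort the hues: 43°, 133°, 223°, 313°.
Successive gaps around the wheel: 90°, 90°, 90°, 90°.
Four hues every 90° form a square tetradic scheme.

square tetradic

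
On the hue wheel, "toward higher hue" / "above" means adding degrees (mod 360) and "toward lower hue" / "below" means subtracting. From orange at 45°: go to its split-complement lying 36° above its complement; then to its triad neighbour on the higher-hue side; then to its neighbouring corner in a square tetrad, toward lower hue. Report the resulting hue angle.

45 + 216 = 261°   (split-comp 36° ↑)
261 + 120 = 381 → 381 − 360 = 21°   (triadic ↑)
21 − 90 = -69 → -69 + 360 = 291°   (square ↓)

291°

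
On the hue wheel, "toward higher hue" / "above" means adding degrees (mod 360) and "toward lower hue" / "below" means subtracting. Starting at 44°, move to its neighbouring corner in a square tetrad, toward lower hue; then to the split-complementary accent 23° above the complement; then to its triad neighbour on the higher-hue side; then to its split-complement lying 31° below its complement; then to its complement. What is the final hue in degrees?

−90° (square ↓): 44 − 90 = -46 → -46 + 360 = 314°
+203° (split-comp 23° ↑): 314 + 203 = 517 → 517 − 360 = 157°
+120° (triadic ↑): 157 + 120 = 277°
+149° (split-comp 31° ↓): 277 + 149 = 426 → 426 − 360 = 66°
+180° (complement): 66 + 180 = 246°

246°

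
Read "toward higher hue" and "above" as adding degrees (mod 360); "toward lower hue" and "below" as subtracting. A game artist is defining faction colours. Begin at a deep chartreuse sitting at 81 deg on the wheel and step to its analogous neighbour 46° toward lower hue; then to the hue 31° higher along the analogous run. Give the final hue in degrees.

analog 46° ↓ −46°: 81 − 46 = 35°
analog 31° ↑ +31°: 35 + 31 = 66°

66°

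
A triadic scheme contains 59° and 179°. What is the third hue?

A triad spaces three hues 120° apart.
The full set is {59°, 179°, 299°}.

299°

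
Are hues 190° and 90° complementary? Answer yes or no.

Angular distance: |190 − 90| = 100 = 100°.
Complementary requires 180°.

no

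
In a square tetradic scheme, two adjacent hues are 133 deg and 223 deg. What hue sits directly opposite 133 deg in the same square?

A square tetradic scheme places four hues 90° apart; opposite corners are 180° apart.
133 + 180 = 313°

313°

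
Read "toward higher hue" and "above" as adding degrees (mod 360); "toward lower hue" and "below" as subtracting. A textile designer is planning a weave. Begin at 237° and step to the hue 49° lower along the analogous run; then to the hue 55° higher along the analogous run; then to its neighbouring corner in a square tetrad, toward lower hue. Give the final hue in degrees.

−49° (analog 49° ↓): 237 − 49 = 188°
+55° (analog 55° ↑): 188 + 55 = 243°
−90° (square ↓): 243 − 90 = 153°

153°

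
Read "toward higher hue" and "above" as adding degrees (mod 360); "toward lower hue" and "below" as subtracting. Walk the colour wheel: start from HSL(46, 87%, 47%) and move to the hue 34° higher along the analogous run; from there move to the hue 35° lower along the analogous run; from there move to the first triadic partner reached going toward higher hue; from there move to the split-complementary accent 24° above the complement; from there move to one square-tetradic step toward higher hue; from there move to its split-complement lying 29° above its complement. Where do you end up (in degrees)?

+34° (analog 34° ↑): 46 + 34 = 80°
−35° (analog 35° ↓): 80 − 35 = 45°
+120° (triadic ↑): 45 + 120 = 165°
+204° (split-comp 24° ↑): 165 + 204 = 369 → 369 − 360 = 9°
+90° (square ↑): 9 + 90 = 99°
+209° (split-comp 29° ↑): 99 + 209 = 308°

308°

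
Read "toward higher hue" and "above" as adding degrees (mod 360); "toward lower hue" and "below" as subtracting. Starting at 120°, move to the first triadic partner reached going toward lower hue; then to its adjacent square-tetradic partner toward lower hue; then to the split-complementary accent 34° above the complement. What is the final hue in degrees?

124°

triadic ↓ −120°: 120 − 120 = 0°
square ↓ −90°: 0 − 90 = -90 → -90 + 360 = 270°
split-comp 34° ↑ +214°: 270 + 214 = 484 → 484 − 360 = 124°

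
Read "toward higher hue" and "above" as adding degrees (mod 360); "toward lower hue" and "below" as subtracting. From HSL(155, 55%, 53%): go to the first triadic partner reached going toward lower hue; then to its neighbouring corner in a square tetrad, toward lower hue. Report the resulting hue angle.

triadic ↓ −120°: 155 − 120 = 35°
square ↓ −90°: 35 − 90 = -55 → -55 + 360 = 305°

305°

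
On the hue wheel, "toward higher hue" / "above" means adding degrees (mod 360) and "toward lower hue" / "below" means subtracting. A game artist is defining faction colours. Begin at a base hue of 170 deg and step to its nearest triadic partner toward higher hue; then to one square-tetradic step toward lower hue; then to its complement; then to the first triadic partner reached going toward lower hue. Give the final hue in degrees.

+120° (triadic ↑): 170 + 120 = 290°
−90° (square ↓): 290 − 90 = 200°
+180° (complement): 200 + 180 = 380 → 380 − 360 = 20°
−120° (triadic ↓): 20 − 120 = -100 → -100 + 360 = 260°

260°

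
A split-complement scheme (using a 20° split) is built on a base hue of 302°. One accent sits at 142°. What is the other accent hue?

Split-complementary hues sit 20° either side of the complement.
Complement of the base 302°: 302 + 180 = 482 → 482 − 360 = 122°
The given accent 142° is 20° one side of 122°; the other accent sits 20° the other side: 122 − 20 = 102°

102°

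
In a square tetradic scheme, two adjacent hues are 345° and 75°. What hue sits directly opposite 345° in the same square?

165°

A square tetradic scheme places four hues 90° apart; opposite corners are 180° apart.
345 + 180 = 525 → 525 − 360 = 165°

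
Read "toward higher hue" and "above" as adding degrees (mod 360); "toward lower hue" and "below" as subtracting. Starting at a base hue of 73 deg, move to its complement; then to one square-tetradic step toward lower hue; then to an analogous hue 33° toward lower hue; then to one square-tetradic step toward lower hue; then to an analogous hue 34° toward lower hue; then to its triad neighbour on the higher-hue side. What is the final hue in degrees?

73 + 180 = 253°   (complement)
253 − 90 = 163°   (square ↓)
163 − 33 = 130°   (analog 33° ↓)
130 − 90 = 40°   (square ↓)
40 − 34 = 6°   (analog 34° ↓)
6 + 120 = 126°   (triadic ↑)

126°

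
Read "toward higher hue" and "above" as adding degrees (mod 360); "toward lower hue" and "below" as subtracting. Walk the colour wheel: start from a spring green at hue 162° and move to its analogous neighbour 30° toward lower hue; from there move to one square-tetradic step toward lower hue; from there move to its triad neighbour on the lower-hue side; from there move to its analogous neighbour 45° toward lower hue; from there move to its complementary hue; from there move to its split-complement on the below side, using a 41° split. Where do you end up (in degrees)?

196°

−30° (analog 30° ↓): 162 − 30 = 132°
−90° (square ↓): 132 − 90 = 42°
−120° (triadic ↓): 42 − 120 = -78 → -78 + 360 = 282°
−45° (analog 45° ↓): 282 − 45 = 237°
+180° (complement): 237 + 180 = 417 → 417 − 360 = 57°
+139° (split-comp 41° ↓): 57 + 139 = 196°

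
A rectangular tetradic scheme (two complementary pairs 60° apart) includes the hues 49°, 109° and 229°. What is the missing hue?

289°

A rectangular tetradic uses two complementary pairs 60° apart: offsets 0°, 60°, 180°, 240°.
Among {49°, 109°, 229°}, 49° and 229° are a 180° pair.
The remaining hue 109° needs its own complement: 109 + 180 = 289°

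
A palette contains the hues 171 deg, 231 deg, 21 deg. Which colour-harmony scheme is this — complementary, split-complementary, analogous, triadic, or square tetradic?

split-complementary

Sort the hues: 21°, 171°, 231°.
Successive gaps around the wheel: 150°, 60°, 150°.
Two 150° gaps and one 60° gap — a base hue opposite a pair of accents 30° either side of its complement — is the split-complementary pattern.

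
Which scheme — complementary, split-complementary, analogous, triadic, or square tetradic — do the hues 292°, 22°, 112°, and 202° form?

Sort the hues: 22°, 112°, 202°, 292°.
Successive gaps around the wheel: 90°, 90°, 90°, 90°.
Four hues every 90° form a square tetradic scheme.

square tetradic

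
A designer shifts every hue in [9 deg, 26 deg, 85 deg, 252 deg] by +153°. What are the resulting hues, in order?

162°, 179°, 238°, 45°

9 + 153 = 162°
26 + 153 = 179°
85 + 153 = 238°
252 + 153 = 405 → 405 − 360 = 45°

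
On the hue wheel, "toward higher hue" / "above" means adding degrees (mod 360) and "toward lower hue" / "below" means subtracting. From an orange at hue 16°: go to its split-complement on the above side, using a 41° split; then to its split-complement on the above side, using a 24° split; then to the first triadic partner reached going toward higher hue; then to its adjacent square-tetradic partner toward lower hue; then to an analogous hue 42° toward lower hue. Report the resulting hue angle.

16 + 221 = 237°   (split-comp 41° ↑)
237 + 204 = 441 → 441 − 360 = 81°   (split-comp 24° ↑)
81 + 120 = 201°   (triadic ↑)
201 − 90 = 111°   (square ↓)
111 − 42 = 69°   (analog 42° ↓)

69°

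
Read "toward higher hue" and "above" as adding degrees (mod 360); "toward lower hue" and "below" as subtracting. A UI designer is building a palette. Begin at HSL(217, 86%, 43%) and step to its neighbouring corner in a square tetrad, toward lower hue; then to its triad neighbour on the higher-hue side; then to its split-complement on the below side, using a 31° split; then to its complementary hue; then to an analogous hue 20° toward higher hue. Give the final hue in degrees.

217 − 90 = 127°   (square ↓)
127 + 120 = 247°   (triadic ↑)
247 + 149 = 396 → 396 − 360 = 36°   (split-comp 31° ↓)
36 + 180 = 216°   (complement)
216 + 20 = 236°   (analog 20° ↑)

236°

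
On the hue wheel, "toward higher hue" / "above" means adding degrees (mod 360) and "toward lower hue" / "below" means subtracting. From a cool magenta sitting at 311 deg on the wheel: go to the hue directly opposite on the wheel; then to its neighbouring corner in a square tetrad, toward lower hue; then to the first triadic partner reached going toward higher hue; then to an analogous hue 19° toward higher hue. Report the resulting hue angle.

+180° (complement): 311 + 180 = 491 → 491 − 360 = 131°
−90° (square ↓): 131 − 90 = 41°
+120° (triadic ↑): 41 + 120 = 161°
+19° (analog 19° ↑): 161 + 19 = 180°

180°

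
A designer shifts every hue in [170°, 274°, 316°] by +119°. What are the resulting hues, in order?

170 + 119 = 289°
274 + 119 = 393 → 393 − 360 = 33°
316 + 119 = 435 → 435 − 360 = 75°

289°, 33°, 75°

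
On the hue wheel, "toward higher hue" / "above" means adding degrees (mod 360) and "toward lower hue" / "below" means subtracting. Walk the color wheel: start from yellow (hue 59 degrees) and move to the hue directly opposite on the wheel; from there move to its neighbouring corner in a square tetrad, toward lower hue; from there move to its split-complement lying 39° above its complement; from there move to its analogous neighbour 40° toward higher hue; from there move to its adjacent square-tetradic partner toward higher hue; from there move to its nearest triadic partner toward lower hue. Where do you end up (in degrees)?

59 + 180 = 239°   (complement)
239 − 90 = 149°   (square ↓)
149 + 219 = 368 → 368 − 360 = 8°   (split-comp 39° ↑)
8 + 40 = 48°   (analog 40° ↑)
48 + 90 = 138°   (square ↑)
138 − 120 = 18°   (triadic ↓)

18°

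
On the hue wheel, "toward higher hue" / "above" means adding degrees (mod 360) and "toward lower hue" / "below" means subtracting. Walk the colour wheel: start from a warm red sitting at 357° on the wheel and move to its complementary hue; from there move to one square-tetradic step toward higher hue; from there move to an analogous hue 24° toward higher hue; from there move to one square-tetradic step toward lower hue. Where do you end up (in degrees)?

357 + 180 = 537 → 537 − 360 = 177°   (complement)
177 + 90 = 267°   (square ↑)
267 + 24 = 291°   (analog 24° ↑)
291 − 90 = 201°   (square ↓)

201°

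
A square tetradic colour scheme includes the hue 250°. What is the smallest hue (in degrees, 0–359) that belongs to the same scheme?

70°

A square tetradic scheme places four hues every 90°.
The full set through 250° is {70°, 160°, 250°, 340°}.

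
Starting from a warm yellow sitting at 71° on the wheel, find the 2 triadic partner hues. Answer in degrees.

191° and 311°

A triad places three hues 120° apart.
71 + 120 = 191°
71 + 240 = 311°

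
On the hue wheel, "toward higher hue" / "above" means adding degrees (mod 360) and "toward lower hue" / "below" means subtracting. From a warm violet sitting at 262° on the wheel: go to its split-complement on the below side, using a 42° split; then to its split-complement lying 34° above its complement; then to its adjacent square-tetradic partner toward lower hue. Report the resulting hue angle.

262 + 138 = 400 → 400 − 360 = 40°   (split-comp 42° ↓)
40 + 214 = 254°   (split-comp 34° ↑)
254 − 90 = 164°   (square ↓)

164°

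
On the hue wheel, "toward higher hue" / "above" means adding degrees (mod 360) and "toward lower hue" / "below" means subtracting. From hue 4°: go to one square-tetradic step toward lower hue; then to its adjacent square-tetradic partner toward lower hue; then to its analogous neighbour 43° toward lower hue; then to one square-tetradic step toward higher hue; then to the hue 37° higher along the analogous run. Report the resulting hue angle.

268°

square ↓ −90°: 4 − 90 = -86 → -86 + 360 = 274°
square ↓ −90°: 274 − 90 = 184°
analog 43° ↓ −43°: 184 − 43 = 141°
square ↑ +90°: 141 + 90 = 231°
analog 37° ↑ +37°: 231 + 37 = 268°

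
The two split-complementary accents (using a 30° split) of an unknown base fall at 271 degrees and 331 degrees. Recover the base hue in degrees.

121°

The accents sit 30° either side of the complement, so the complement is their short-arc midpoint on the wheel.
Short-arc midpoint of 271° and 331°: 301°.
Base is 180° from the complement: 301 − 180 = 121°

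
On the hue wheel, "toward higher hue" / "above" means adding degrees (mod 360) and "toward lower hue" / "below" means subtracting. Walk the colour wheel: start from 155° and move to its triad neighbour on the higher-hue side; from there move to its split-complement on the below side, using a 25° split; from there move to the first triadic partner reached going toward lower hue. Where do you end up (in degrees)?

310°

+120° (triadic ↑): 155 + 120 = 275°
+155° (split-comp 25° ↓): 275 + 155 = 430 → 430 − 360 = 70°
−120° (triadic ↓): 70 − 120 = -50 → -50 + 360 = 310°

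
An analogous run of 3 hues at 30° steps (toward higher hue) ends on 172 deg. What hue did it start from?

112°

2 steps of 30° (toward higher hue) give a net shift of +60°.
Start = end − shift: 172 − 60 = 112°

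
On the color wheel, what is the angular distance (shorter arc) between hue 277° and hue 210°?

67°

|277 − 210| = 67.
67 ≤ 180, so the shorter arc is 67°.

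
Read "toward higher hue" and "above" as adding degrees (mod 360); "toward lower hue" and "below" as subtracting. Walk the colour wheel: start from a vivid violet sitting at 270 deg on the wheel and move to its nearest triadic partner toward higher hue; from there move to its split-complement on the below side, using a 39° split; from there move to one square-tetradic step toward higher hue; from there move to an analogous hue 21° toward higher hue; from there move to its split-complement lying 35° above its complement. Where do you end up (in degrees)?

270 + 120 = 390 → 390 − 360 = 30°   (triadic ↑)
30 + 141 = 171°   (split-comp 39° ↓)
171 + 90 = 261°   (square ↑)
261 + 21 = 282°   (analog 21° ↑)
282 + 215 = 497 → 497 − 360 = 137°   (split-comp 35° ↑)

137°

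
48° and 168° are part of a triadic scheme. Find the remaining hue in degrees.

A triad places three hues 120° apart.
The full set through 48° is {48°, 168°, 288°}.
Given {48°, 168°}, the missing hue is 288°.

288°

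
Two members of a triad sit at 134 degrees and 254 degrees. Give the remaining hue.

A triad spaces three hues 120° apart.
The full set is {14°, 134°, 254°}.

14°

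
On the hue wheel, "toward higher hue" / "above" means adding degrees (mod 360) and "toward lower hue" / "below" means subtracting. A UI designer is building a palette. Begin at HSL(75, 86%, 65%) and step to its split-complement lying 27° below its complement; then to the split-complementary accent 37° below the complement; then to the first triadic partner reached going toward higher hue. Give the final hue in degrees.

+153° (split-comp 27° ↓): 75 + 153 = 228°
+143° (split-comp 37° ↓): 228 + 143 = 371 → 371 − 360 = 11°
+120° (triadic ↑): 11 + 120 = 131°

131°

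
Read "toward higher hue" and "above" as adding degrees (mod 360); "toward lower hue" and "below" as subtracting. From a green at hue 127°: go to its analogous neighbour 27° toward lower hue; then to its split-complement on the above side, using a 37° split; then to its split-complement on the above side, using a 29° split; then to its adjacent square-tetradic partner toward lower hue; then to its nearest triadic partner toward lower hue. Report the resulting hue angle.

analog 27° ↓ −27°: 127 − 27 = 100°
split-comp 37° ↑ +217°: 100 + 217 = 317°
split-comp 29° ↑ +209°: 317 + 209 = 526 → 526 − 360 = 166°
square ↓ −90°: 166 − 90 = 76°
triadic ↓ −120°: 76 − 120 = -44 → -44 + 360 = 316°

316°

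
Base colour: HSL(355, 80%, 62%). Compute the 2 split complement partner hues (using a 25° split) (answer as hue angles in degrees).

150° and 200°

Split-complementary hues sit 25° either side of the complement.
Complement of 355°: 355 + 180 = 535 → 535 − 360 = 175°
175 − 25 = 150°
175 + 25 = 200°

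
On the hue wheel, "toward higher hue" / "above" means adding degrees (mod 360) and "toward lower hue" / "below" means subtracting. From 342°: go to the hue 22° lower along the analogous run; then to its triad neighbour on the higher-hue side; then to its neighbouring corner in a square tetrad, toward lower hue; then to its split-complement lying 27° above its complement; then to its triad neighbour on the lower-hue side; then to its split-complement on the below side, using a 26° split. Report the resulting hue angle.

231°

−22° (analog 22° ↓): 342 − 22 = 320°
+120° (triadic ↑): 320 + 120 = 440 → 440 − 360 = 80°
−90° (square ↓): 80 − 90 = -10 → -10 + 360 = 350°
+207° (split-comp 27° ↑): 350 + 207 = 557 → 557 − 360 = 197°
−120° (triadic ↓): 197 − 120 = 77°
+154° (split-comp 26° ↓): 77 + 154 = 231°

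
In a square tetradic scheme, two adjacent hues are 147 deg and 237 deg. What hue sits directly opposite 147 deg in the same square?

327°

A square tetradic scheme places four hues 90° apart; opposite corners are 180° apart.
147 + 180 = 327°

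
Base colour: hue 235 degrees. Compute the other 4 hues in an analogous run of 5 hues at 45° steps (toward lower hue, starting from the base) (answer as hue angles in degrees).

Analogous hues sit every 45° along the wheel.
235 − 45 = 190°
235 − 90 = 145°
235 − 135 = 100°
235 − 180 = 55°

190°, 145°, 100° and 55°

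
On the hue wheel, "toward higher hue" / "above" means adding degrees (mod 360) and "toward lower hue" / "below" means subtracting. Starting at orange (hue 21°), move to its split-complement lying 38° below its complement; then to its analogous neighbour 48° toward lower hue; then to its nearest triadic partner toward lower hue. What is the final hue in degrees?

21 + 142 = 163°   (split-comp 38° ↓)
163 − 48 = 115°   (analog 48° ↓)
115 − 120 = -5 → -5 + 360 = 355°   (triadic ↓)

355°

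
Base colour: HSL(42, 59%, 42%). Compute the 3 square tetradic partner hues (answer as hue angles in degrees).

A square tetradic scheme places four hues every 90°.
42 + 90 = 132°
42 + 180 = 222°
42 + 270 = 312°

132°, 222° and 312°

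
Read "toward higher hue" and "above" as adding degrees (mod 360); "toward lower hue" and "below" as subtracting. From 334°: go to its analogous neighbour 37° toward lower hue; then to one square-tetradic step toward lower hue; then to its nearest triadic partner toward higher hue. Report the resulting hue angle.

327°

analog 37° ↓ −37°: 334 − 37 = 297°
square ↓ −90°: 297 − 90 = 207°
triadic ↑ +120°: 207 + 120 = 327°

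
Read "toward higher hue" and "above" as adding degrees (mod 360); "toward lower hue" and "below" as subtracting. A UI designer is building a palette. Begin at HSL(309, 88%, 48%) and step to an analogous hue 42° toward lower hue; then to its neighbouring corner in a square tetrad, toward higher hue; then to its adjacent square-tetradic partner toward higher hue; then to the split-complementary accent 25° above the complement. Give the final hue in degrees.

292°

analog 42° ↓ −42°: 309 − 42 = 267°
square ↑ +90°: 267 + 90 = 357°
square ↑ +90°: 357 + 90 = 447 → 447 − 360 = 87°
split-comp 25° ↑ +205°: 87 + 205 = 292°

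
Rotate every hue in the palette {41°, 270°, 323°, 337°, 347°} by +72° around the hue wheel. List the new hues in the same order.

113°, 342°, 35°, 49°, 59°

41 + 72 = 113°
270 + 72 = 342°
323 + 72 = 395 → 395 − 360 = 35°
337 + 72 = 409 → 409 − 360 = 49°
347 + 72 = 419 → 419 − 360 = 59°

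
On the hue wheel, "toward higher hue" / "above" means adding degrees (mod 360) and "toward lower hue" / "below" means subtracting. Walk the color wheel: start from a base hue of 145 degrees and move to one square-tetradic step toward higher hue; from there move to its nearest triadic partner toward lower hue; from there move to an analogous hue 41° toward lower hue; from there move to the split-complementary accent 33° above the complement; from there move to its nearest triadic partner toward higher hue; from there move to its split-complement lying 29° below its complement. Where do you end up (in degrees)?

198°

145 + 90 = 235°   (square ↑)
235 − 120 = 115°   (triadic ↓)
115 − 41 = 74°   (analog 41° ↓)
74 + 213 = 287°   (split-comp 33° ↑)
287 + 120 = 407 → 407 − 360 = 47°   (triadic ↑)
47 + 151 = 198°   (split-comp 29° ↓)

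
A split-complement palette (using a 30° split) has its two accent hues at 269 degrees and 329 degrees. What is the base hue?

The accents sit 30° either side of the complement, so the complement is their short-arc midpoint on the wheel.
Short-arc midpoint of 269° and 329°: 299°.
Base is 180° from the complement: 299 − 180 = 119°

119°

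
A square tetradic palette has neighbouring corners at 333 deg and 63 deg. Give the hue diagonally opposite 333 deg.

153°

A square tetradic scheme places four hues 90° apart; opposite corners are 180° apart.
333 + 180 = 513 → 513 − 360 = 153°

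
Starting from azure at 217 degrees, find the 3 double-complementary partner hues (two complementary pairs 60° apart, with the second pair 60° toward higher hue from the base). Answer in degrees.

277°, 37°, and 97°

A rectangular tetradic uses two complementary pairs 60° apart: offsets 0°, 60°, 180°, 240°.
217 + 60 = 277°
217 + 180 = 397 → 397 − 360 = 37°
217 + 240 = 457 → 457 − 360 = 97°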